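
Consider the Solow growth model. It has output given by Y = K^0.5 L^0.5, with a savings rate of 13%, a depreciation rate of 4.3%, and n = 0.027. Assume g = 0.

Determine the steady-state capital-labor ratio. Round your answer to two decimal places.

k* ≈ 3.45

Steady state requires s·f(k) = (n + δ)·k, i.e. s·k^α = (n + δ)·k.
Rearranging, k^(1−α) = s / (n + δ).
k^0.5 = 0.13 / (0.027 + 0.043) = 0.13 / 0.070 = 1.8571
k* = 1.8571^(1/0.5) ≈ 3.4488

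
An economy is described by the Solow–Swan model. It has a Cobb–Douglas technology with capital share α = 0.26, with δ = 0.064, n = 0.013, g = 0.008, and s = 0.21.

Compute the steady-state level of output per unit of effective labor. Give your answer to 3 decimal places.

In steady state, investment equals break-even investment: s·k^α = (n + g + δ)·k.
Rearranging, k^(1−α) = s / (n + g + δ).
k^0.74 = 0.21 / (0.013 + 0.008 + 0.064) = 0.21 / 0.085 = 2.4706
k* = 2.4706^(1/0.74) ≈ 3.3948
y* = (k*)^α = 3.3948^0.26 ≈ 1.3741

y* ≈ 1.374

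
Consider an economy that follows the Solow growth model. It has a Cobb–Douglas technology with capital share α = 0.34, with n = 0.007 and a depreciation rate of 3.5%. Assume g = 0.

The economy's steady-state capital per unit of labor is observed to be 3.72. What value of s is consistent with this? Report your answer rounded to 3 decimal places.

In steady state, investment equals break-even investment: s·k^α = (n + δ)·k.
So s / (n + δ) = (k*)^(1−α) = 3.72^0.66 = 2.3799.
Therefore s = 2.3799 × (n + δ) = 2.3799 × 0.042 = 0.1000.

s ≈ 0.100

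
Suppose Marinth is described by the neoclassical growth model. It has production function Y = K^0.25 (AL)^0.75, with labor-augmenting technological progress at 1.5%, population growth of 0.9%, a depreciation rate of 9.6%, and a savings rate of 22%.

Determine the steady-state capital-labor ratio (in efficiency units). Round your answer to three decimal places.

Steady state requires s·f(k) = (n + g + δ)·k, i.e. s·k^α = (n + g + δ)·k.
Dividing both sides by k: k^(1−α) = s / (n + g + δ).
k^0.75 = 0.22 / (0.009 + 0.015 + 0.096) = 0.22 / 0.120 = 1.8333
k* = 1.8333^(1/0.75) ≈ 2.2438

k* = 2.244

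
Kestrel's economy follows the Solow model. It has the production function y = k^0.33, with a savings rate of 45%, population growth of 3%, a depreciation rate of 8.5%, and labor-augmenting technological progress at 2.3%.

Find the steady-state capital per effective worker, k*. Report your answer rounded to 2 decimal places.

In steady state, investment equals break-even investment: s·k^α = (n + g + δ)·k.
Dividing both sides by k: k^(1−α) = s / (n + g + δ).
k^0.67 = 0.45 / (0.030 + 0.023 + 0.085) = 0.45 / 0.138 = 3.2609
k* = 3.2609^(1/0.67) ≈ 5.8368

k* ≈ 5.84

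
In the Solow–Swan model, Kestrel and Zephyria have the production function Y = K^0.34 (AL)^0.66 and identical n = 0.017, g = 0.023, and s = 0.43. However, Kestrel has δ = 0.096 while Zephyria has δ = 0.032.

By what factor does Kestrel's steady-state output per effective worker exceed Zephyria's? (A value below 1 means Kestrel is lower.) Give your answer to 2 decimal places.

y*_K / y*_Z ≈ 0.72

Steady-state y* = [s/(n + g + δ)]^(α/(1−α)), so the ratio is [ (s_K/(n + g + δ)_K) / (s_Z/(n + g + δ)_Z) ]^0.5152.
s_K/(n + g + δ)_K = 0.43/0.136 = 3.1618; s_Z/(n + g + δ)_Z = 0.43/0.072 = 5.9722.
Ratio = (3.1618/5.9722)^0.5152 = 0.5294^0.5152 ≈ 0.7206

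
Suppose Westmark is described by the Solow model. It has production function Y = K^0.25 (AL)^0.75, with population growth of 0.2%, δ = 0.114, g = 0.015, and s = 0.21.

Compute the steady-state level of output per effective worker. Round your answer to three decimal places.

Steady state requires s·f(k) = (n + g + δ)·k, i.e. s·k^α = (n + g + δ)·k.
Dividing both sides by k: k^(1−α) = s / (n + g + δ).
k^0.75 = 0.21 / (0.002 + 0.015 + 0.114) = 0.21 / 0.131 = 1.6031
k* = 1.6031^(1/0.75) ≈ 1.8762
y* = (k*)^α = 1.8762^0.25 ≈ 1.1704

y* = 1.170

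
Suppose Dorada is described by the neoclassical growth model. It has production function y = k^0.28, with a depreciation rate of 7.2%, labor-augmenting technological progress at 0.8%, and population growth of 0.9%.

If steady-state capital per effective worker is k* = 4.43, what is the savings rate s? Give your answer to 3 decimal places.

s ≈ 0.260

Steady state requires s·f(k) = (n + g + δ)·k, i.e. s·k^α = (n + g + δ)·k.
So s / (n + g + δ) = (k*)^(1−α) = 4.43^0.72 = 2.9202.
Therefore s = 2.9202 × (n + g + δ) = 2.9202 × 0.089 = 0.2599.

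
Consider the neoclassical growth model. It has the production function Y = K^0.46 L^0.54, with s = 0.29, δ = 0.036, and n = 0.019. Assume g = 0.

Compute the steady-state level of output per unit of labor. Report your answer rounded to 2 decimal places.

y* ≈ 4.12

At the steady state, Δk = 0, so s·k^α = (n + δ)·k.
Dividing both sides by k: k^(1−α) = s / (n + δ).
k^0.54 = 0.29 / (0.019 + 0.036) = 0.29 / 0.055 = 5.2727
k* = 5.2727^(1/0.54) ≈ 21.7319
y* = (k*)^α = 21.7319^0.46 ≈ 4.1216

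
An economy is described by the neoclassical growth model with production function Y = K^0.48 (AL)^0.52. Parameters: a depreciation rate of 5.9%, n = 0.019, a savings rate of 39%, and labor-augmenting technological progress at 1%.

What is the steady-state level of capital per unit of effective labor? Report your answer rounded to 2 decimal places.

In steady state, investment equals break-even investment: s·k^α = (n + g + δ)·k.
Rearranging, k^(1−α) = s / (n + g + δ).
k^0.52 = 0.39 / (0.019 + 0.010 + 0.059) = 0.39 / 0.088 = 4.4318
k* = 4.4318^(1/0.52) ≈ 17.5155

k* ≈ 17.52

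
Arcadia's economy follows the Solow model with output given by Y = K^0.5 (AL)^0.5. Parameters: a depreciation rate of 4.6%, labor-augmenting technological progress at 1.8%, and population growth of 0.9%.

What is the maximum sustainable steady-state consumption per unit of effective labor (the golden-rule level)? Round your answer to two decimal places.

c_gold ≈ 3.42

At the golden rule, f'(k) = n + g + δ, so α·k^(α−1) = n + g + δ and k_gold = (α/(n + g + δ))^(1/(1−α)).
k_gold = (0.5/0.073)^(1/0.5) = 6.8493^2 ≈ 46.9129
c_gold = f(k_gold) − (n + g + δ)·k_gold = 6.8493 − 0.073×46.9129 ≈ 3.4247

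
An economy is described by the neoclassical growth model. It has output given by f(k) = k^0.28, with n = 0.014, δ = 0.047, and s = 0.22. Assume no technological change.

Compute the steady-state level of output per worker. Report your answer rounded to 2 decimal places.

Steady state requires s·f(k) = (n + δ)·k, i.e. s·k^α = (n + δ)·k.
Dividing both sides by k: k^(1−α) = s / (n + δ).
k^0.72 = 0.22 / (0.014 + 0.047) = 0.22 / 0.061 = 3.6066
k* = 3.6066^(1/0.72) ≈ 5.9395
y* = (k*)^α = 5.9395^0.28 ≈ 1.6468

y* = 1.65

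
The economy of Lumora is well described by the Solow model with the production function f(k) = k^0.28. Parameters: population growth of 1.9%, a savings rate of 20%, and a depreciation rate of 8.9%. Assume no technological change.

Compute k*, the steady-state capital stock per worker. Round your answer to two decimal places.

Steady state requires s·f(k) = (n + δ)·k, i.e. s·k^α = (n + δ)·k.
Rearranging, k^(1−α) = s / (n + δ).
k^0.72 = 0.20 / (0.019 + 0.089) = 0.20 / 0.108 = 1.8519
k* = 1.8519^(1/0.72) ≈ 2.3534

k* ≈ 2.35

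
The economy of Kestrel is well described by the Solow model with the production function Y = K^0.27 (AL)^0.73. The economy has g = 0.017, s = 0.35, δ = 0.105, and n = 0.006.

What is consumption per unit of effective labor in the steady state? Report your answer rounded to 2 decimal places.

c* = 0.94

Steady state requires s·f(k) = (n + g + δ)·k, i.e. s·k^α = (n + g + δ)·k.
Dividing both sides by k: k^(1−α) = s / (n + g + δ).
k^0.73 = 0.35 / (0.006 + 0.017 + 0.105) = 0.35 / 0.128 = 2.7344
k* = 2.7344^(1/0.73) ≈ 3.9668
y* = (k*)^α = 3.9668^0.27 ≈ 1.4507
c* = (1 − s)·y* = (1 − 0.35) × 1.4507 ≈ 0.9430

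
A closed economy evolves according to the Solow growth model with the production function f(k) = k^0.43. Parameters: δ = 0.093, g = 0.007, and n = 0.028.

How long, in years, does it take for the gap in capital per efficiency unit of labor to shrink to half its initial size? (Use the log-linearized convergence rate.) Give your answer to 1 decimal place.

Near the steady state the convergence rate is λ = (1 − α)(n + g + δ).
λ = (1 − 0.43) × 0.128 = 0.57 × 0.128 = 0.07296
Half-life = ln 2 / λ = 0.6931 / 0.07296 ≈ 9.50 years

about 9.5 years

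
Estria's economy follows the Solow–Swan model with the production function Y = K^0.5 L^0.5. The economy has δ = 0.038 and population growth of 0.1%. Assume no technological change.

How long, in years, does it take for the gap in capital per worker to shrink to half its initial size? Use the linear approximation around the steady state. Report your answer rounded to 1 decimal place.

Near the steady state the convergence rate is λ = (1 − α)(n + δ).
λ = (1 − 0.5) × 0.039 = 0.5 × 0.039 = 0.0195
Half-life = ln 2 / λ = 0.6931 / 0.0195 ≈ 35.54 years

t_½ ≈ 35.5 years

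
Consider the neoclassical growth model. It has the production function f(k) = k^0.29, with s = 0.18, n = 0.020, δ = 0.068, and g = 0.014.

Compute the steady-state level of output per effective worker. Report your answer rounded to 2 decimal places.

y* ≈ 1.26

Steady state requires s·f(k) = (n + g + δ)·k, i.e. s·k^α = (n + g + δ)·k.
Rearranging, k^(1−α) = s / (n + g + δ).
k^0.71 = 0.18 / (0.020 + 0.014 + 0.068) = 0.18 / 0.102 = 1.7647
k* = 1.7647^(1/0.71) ≈ 2.2255
y* = (k*)^α = 2.2255^0.29 ≈ 1.2611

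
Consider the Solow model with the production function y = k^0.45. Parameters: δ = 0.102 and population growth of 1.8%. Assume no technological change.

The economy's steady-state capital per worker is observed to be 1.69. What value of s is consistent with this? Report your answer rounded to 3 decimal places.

In steady state, investment equals break-even investment: s·k^α = (n + δ)·k.
So s / (n + δ) = (k*)^(1−α) = 1.69^0.55 = 1.3346.
Therefore s = 1.3346 × (n + δ) = 1.3346 × 0.120 = 0.1602.

s ≈ 0.160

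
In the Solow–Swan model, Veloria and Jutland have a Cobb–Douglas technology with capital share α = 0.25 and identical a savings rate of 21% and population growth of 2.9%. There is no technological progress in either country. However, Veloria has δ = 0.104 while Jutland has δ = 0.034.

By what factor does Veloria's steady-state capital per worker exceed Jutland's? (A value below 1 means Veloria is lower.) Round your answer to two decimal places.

Steady-state k* = [s/(n + δ)]^(1/(1−α)), so the ratio is [ (s_V/(n + δ)_V) / (s_J/(n + δ)_J) ]^1.3333.
s_V/(n + δ)_V = 0.21/0.133 = 1.5789; s_J/(n + δ)_J = 0.21/0.063 = 3.3333.
Ratio = (1.5789/3.3333)^1.3333 = 0.4737^1.3333 ≈ 0.3693

ratio ≈ 0.37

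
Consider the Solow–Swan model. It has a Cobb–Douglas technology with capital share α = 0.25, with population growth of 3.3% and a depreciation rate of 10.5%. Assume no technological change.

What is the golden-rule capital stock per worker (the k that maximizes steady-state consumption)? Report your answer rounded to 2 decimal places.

The golden rule sets f'(k) = n + δ, i.e. α·k^(α−1) = n + δ.
So k^(1−α) = α / (n + δ) = 0.25 / 0.138 = 1.8116.
k_gold = 1.8116^(1/0.75) ≈ 2.2084

k_gold ≈ 2.21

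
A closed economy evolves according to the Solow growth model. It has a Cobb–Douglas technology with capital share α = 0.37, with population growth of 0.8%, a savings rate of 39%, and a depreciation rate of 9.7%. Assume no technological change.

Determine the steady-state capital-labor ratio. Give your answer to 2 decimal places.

k* = 8.03

In steady state, investment equals break-even investment: s·k^α = (n + δ)·k.
Rearranging, k^(1−α) = s / (n + δ).
k^0.63 = 0.39 / (0.008 + 0.097) = 0.39 / 0.105 = 3.7143
k* = 3.7143^(1/0.63) ≈ 8.0272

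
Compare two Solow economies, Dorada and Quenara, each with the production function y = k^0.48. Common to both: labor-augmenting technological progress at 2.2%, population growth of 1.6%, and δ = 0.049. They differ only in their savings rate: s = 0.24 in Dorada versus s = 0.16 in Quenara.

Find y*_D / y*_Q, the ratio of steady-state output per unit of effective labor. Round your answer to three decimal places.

Steady-state y* = [s/(n + g + δ)]^(α/(1−α)), so the ratio is [ (s_D/(n + g + δ)_D) / (s_Q/(n + g + δ)_Q) ]^0.9231.
s_D/(n + g + δ)_D = 0.24/0.087 = 2.7586; s_Q/(n + g + δ)_Q = 0.16/0.087 = 1.8391.
Ratio = (2.7586/1.8391)^0.9231 = 1.5000^0.9231 ≈ 1.4540

ratio ≈ 1.454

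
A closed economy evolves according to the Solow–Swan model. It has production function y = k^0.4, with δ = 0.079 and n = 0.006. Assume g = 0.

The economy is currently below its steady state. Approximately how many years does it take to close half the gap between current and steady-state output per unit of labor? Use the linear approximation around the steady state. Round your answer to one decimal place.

half-life ≈ 13.6 years

Near the steady state the convergence rate is λ = (1 − α)(n + δ).
λ = (1 − 0.4) × 0.085 = 0.6 × 0.085 = 0.0510
Half-life = ln 2 / λ = 0.6931 / 0.0510 ≈ 13.59 years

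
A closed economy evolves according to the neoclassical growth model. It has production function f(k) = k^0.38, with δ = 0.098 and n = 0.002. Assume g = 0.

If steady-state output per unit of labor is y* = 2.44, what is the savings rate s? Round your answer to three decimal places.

s ≈ 0.429

At the steady state, Δk = 0, so s·k^α = (n + δ)·k.
Since y* = [s/(n + δ)]^(α/(1−α)), we have s/(n + δ) = (y*)^((1−α)/α) = 2.44^1.6316 = 4.2861.
Therefore s = 4.2861 × (n + δ) = 4.2861 × 0.100 = 0.4286.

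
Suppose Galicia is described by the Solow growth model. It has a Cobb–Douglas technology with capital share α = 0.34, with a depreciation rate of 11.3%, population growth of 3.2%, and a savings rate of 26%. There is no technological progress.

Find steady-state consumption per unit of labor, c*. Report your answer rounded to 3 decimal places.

At the steady state, Δk = 0, so s·k^α = (n + δ)·k.
Rearranging, k^(1−α) = s / (n + δ).
k^0.66 = 0.26 / (0.032 + 0.113) = 0.26 / 0.145 = 1.7931
k* = 1.7931^(1/0.66) ≈ 2.4224
y* = (k*)^α = 2.4224^0.34 ≈ 1.3510
c* = (1 − s)·y* = (1 − 0.26) × 1.3510 ≈ 0.9997

c* = 1.000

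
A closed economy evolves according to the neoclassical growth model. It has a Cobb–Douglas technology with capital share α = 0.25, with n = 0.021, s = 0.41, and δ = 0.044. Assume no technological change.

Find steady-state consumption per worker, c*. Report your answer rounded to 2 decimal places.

c* ≈ 1.09

Steady state requires s·f(k) = (n + δ)·k, i.e. s·k^α = (n + δ)·k.
Dividing both sides by k: k^(1−α) = s / (n + δ).
k^0.75 = 0.41 / (0.021 + 0.044) = 0.41 / 0.065 = 6.3077
k* = 6.3077^(1/0.75) ≈ 11.6545
y* = (k*)^α = 11.6545^0.25 ≈ 1.8477
c* = (1 − s)·y* = (1 − 0.41) × 1.8477 ≈ 1.0901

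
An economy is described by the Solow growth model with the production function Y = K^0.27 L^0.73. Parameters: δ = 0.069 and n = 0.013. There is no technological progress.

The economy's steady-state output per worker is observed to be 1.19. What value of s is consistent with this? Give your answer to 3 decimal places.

s ≈ 0.131

Steady state requires s·f(k) = (n + δ)·k, i.e. s·k^α = (n + δ)·k.
Since y* = [s/(n + δ)]^(α/(1−α)), we have s/(n + δ) = (y*)^((1−α)/α) = 1.19^2.7037 = 1.6005.
Therefore s = 1.6005 × (n + δ) = 1.6005 × 0.082 = 0.1312.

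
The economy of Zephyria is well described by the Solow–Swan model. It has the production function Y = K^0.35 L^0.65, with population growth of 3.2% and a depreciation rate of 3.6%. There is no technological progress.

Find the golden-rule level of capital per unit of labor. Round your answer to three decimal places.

k_gold ≈ 12.437

The golden rule sets f'(k) = n + δ, i.e. α·k^(α−1) = n + δ.
So k^(1−α) = α / (n + δ) = 0.35 / 0.068 = 5.1471.
k_gold = 5.1471^(1/0.65) ≈ 12.4369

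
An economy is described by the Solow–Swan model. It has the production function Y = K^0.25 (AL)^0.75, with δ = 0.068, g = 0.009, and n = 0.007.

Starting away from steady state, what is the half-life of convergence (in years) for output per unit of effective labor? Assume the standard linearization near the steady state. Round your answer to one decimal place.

Near the steady state the convergence rate is λ = (1 − α)(n + g + δ).
λ = (1 − 0.25) × 0.084 = 0.75 × 0.084 = 0.0630
Half-life = ln 2 / λ = 0.6931 / 0.0630 ≈ 11.00 years

about 11.0 years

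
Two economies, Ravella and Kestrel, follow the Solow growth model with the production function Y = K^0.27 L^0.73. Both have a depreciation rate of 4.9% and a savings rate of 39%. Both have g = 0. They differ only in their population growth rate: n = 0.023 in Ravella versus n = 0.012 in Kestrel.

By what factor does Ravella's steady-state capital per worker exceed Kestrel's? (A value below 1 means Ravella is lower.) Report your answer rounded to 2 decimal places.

k*_R / k*_K ≈ 0.80

Steady-state k* = [s/(n + δ)]^(1/(1−α)), so the ratio is [ (s_R/(n + δ)_R) / (s_K/(n + δ)_K) ]^1.3699.
s_R/(n + δ)_R = 0.39/0.072 = 5.4167; s_K/(n + δ)_K = 0.39/0.061 = 6.3934.
Ratio = (5.4167/6.3934)^1.3699 = 0.8472^1.3699 ≈ 0.7968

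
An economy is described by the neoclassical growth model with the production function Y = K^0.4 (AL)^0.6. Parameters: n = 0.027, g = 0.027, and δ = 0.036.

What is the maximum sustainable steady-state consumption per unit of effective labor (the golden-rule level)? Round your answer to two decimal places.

At the golden rule, f'(k) = n + g + δ, so α·k^(α−1) = n + g + δ and k_gold = (α/(n + g + δ))^(1/(1−α)).
k_gold = (0.4/0.090)^(1/0.6) = 4.4444^1.6667 ≈ 12.0146
c_gold = f(k_gold) − (n + g + δ)·k_gold = 2.7032 − 0.090×12.0146 ≈ 1.6219

c_gold ≈ 1.62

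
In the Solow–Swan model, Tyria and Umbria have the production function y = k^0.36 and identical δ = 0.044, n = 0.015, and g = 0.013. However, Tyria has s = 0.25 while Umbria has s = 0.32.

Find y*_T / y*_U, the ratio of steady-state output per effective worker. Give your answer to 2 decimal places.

ratio ≈ 0.87

Steady-state y* = [s/(n + g + δ)]^(α/(1−α)), so the ratio is [ (s_T/(n + g + δ)_T) / (s_U/(n + g + δ)_U) ]^0.5625.
s_T/(n + g + δ)_T = 0.25/0.072 = 3.4722; s_U/(n + g + δ)_U = 0.32/0.072 = 4.4444.
Ratio = (3.4722/4.4444)^0.5625 = 0.7813^0.5625 ≈ 0.8704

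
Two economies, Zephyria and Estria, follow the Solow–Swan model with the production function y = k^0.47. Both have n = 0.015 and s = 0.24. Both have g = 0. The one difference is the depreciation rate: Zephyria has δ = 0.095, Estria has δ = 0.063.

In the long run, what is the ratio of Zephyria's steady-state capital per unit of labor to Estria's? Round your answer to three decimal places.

Steady-state k* = [s/(n + δ)]^(1/(1−α)), so the ratio is [ (s_Z/(n + δ)_Z) / (s_E/(n + δ)_E) ]^1.8868.
s_Z/(n + δ)_Z = 0.24/0.110 = 2.1818; s_E/(n + δ)_E = 0.24/0.078 = 3.0769.
Ratio = (2.1818/3.0769)^1.8868 = 0.7091^1.8868 ≈ 0.5228

k*_Z / k*_E ≈ 0.523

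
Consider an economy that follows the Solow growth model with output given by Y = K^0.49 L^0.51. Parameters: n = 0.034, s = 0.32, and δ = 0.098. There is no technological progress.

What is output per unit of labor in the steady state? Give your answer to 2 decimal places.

Steady state requires s·f(k) = (n + δ)·k, i.e. s·k^α = (n + δ)·k.
Rearranging, k^(1−α) = s / (n + δ).
k^0.51 = 0.32 / (0.034 + 0.098) = 0.32 / 0.132 = 2.4242
k* = 2.4242^(1/0.51) ≈ 5.6762
y* = (k*)^α = 5.6762^0.49 ≈ 2.3415

y* ≈ 2.34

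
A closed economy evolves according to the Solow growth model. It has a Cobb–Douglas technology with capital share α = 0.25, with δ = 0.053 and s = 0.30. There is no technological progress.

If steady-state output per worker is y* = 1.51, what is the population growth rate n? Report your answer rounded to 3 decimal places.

n ≈ 0.034

At the steady state, Δk = 0, so s·k^α = (n + δ)·k.
Since y* = [s/(n + δ)]^(α/(1−α)), we have s/(n + δ) = (y*)^((1−α)/α) = 1.51^3 = 3.4430.
Therefore n + δ = s / 3.4430 = 0.30 / 3.4430 = 0.0871, so n = 0.0871 − 0.053 = 0.0341.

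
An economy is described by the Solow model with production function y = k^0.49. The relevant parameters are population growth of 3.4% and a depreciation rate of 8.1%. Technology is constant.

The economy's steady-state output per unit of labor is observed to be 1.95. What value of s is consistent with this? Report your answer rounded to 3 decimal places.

Steady state requires s·f(k) = (n + δ)·k, i.e. s·k^α = (n + δ)·k.
Since y* = [s/(n + δ)]^(α/(1−α)), we have s/(n + δ) = (y*)^((1−α)/α) = 1.95^1.0408 = 2.0039.
Therefore s = 2.0039 × (n + δ) = 2.0039 × 0.115 = 0.2304.

s ≈ 0.230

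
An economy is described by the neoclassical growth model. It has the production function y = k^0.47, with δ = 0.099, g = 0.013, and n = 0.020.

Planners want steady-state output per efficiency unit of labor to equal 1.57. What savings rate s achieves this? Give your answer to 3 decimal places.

s ≈ 0.220

In steady state, investment equals break-even investment: s·k^α = (n + g + δ)·k.
Since y* = [s/(n + g + δ)]^(α/(1−α)), we have s/(n + g + δ) = (y*)^((1−α)/α) = 1.57^1.1277 = 1.6631.
Therefore s = 1.6631 × (n + g + δ) = 1.6631 × 0.132 = 0.2195.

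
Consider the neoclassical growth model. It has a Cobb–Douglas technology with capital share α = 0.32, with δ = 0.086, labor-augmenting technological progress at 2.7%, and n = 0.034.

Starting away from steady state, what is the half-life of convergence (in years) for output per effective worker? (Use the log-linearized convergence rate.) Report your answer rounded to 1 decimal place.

about 6.9 years

Near the steady state the convergence rate is λ = (1 − α)(n + g + δ).
λ = (1 − 0.32) × 0.147 = 0.68 × 0.147 = 0.09996
Half-life = ln 2 / λ = 0.6931 / 0.09996 ≈ 6.93 years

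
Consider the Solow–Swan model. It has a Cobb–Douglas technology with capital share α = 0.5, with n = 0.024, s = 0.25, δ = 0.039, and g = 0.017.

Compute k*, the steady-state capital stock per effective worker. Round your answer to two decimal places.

In steady state, investment equals break-even investment: s·k^α = (n + g + δ)·k.
Dividing both sides by k: k^(1−α) = s / (n + g + δ).
k^0.5 = 0.25 / (0.024 + 0.017 + 0.039) = 0.25 / 0.080 = 3.1250
k* = 3.1250^(1/0.5) ≈ 9.7656

k* = 9.77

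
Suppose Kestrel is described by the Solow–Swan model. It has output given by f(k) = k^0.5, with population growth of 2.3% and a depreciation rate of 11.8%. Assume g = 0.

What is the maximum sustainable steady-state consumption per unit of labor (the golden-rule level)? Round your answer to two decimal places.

c_gold ≈ 1.77

At the golden rule, f'(k) = n + δ, so α·k^(α−1) = n + δ and k_gold = (α/(n + δ))^(1/(1−α)).
k_gold = (0.5/0.141)^(1/0.5) = 3.5461^2 ≈ 12.5748
c_gold = f(k_gold) − (n + δ)·k_gold = 3.5461 − 0.141×12.5748 ≈ 1.7731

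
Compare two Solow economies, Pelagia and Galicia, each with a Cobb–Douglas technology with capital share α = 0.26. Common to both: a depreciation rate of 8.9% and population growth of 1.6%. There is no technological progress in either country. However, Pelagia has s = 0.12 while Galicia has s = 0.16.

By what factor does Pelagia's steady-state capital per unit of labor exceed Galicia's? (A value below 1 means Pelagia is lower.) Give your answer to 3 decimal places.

Steady-state k* = [s/(n + δ)]^(1/(1−α)), so the ratio is [ (s_P/(n + δ)_P) / (s_G/(n + δ)_G) ]^1.3514.
s_P/(n + δ)_P = 0.12/0.105 = 1.1429; s_G/(n + δ)_G = 0.16/0.105 = 1.5238.
Ratio = (1.1429/1.5238)^1.3514 = 0.7500^1.3514 ≈ 0.6779

ratio ≈ 0.678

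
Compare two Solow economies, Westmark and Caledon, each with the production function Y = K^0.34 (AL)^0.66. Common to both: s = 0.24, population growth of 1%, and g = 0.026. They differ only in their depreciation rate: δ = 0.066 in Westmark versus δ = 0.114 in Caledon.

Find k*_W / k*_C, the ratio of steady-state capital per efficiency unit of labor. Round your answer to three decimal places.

Steady-state k* = [s/(n + g + δ)]^(1/(1−α)), so the ratio is [ (s_W/(n + g + δ)_W) / (s_C/(n + g + δ)_C) ]^1.5152.
s_W/(n + g + δ)_W = 0.24/0.102 = 2.3529; s_C/(n + g + δ)_C = 0.24/0.150 = 1.6000.
Ratio = (2.3529/1.6000)^1.5152 = 1.4706^1.5152 ≈ 1.7939

k*_W / k*_C ≈ 1.794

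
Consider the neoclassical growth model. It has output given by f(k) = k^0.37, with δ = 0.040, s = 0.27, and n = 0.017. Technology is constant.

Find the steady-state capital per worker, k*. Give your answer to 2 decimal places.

In steady state, investment equals break-even investment: s·k^α = (n + δ)·k.
Rearranging, k^(1−α) = s / (n + δ).
k^0.63 = 0.27 / (0.017 + 0.040) = 0.27 / 0.057 = 4.7368
k* = 4.7368^(1/0.63) ≈ 11.8086

k* ≈ 11.81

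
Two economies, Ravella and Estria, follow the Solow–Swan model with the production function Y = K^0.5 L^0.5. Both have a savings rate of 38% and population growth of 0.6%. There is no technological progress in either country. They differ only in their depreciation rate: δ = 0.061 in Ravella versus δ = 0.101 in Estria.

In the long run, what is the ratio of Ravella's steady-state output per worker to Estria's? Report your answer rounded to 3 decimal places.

Steady-state y* = [s/(n + δ)]^(α/(1−α)), so the ratio is [ (s_R/(n + δ)_R) / (s_E/(n + δ)_E) ]^1.
s_R/(n + δ)_R = 0.38/0.067 = 5.6716; s_E/(n + δ)_E = 0.38/0.107 = 3.5514.
Ratio = (5.6716/3.5514)^1 = 1.5970^1 ≈ 1.5970

ratio ≈ 1.597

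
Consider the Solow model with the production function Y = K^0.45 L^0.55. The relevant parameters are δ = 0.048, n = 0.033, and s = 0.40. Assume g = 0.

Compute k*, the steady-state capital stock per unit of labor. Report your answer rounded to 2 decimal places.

k* ≈ 18.24

In steady state, investment equals break-even investment: s·k^α = (n + δ)·k.
Rearranging, k^(1−α) = s / (n + δ).
k^0.55 = 0.40 / (0.033 + 0.048) = 0.40 / 0.081 = 4.9383
k* = 4.9383^(1/0.55) ≈ 18.2411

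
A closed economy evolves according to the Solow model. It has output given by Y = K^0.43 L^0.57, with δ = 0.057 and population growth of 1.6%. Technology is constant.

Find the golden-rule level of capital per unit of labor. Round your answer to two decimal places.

k_gold ≈ 22.45

The golden rule sets f'(k) = n + δ, i.e. α·k^(α−1) = n + δ.
So k^(1−α) = α / (n + δ) = 0.43 / 0.073 = 5.8904.
k_gold = 5.8904^(1/0.57) ≈ 22.4456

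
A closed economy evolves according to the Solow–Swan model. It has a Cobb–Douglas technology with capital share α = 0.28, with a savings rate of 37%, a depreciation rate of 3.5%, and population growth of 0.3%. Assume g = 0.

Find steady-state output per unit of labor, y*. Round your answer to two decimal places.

Steady state requires s·f(k) = (n + δ)·k, i.e. s·k^α = (n + δ)·k.
Dividing both sides by k: k^(1−α) = s / (n + δ).
k^0.72 = 0.37 / (0.003 + 0.035) = 0.37 / 0.038 = 9.7368
k* = 9.7368^(1/0.72) ≈ 23.5939
y* = (k*)^α = 23.5939^0.28 ≈ 2.4232

y* ≈ 2.42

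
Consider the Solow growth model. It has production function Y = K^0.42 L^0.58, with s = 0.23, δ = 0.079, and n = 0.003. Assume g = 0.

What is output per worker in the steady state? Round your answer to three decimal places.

At the steady state, Δk = 0, so s·k^α = (n + δ)·k.
Rearranging, k^(1−α) = s / (n + δ).
k^0.58 = 0.23 / (0.003 + 0.079) = 0.23 / 0.082 = 2.8049
k* = 2.8049^(1/0.58) ≈ 5.9193
y* = (k*)^α = 5.9193^0.42 ≈ 2.1103

y* = 2.110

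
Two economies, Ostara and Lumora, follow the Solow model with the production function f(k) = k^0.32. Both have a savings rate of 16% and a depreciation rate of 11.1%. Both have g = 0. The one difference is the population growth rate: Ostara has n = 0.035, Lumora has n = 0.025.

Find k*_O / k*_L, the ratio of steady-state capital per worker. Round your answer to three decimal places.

Steady-state k* = [s/(n + δ)]^(1/(1−α)), so the ratio is [ (s_O/(n + δ)_O) / (s_L/(n + δ)_L) ]^1.4706.
s_O/(n + δ)_O = 0.16/0.146 = 1.0959; s_L/(n + δ)_L = 0.16/0.136 = 1.1765.
Ratio = (1.0959/1.1765)^1.4706 = 0.9315^1.4706 ≈ 0.9009

k*_O / k*_L ≈ 0.901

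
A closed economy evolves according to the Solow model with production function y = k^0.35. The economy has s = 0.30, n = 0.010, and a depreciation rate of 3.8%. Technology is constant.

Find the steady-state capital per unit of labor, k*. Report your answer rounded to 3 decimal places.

k* ≈ 16.766

In steady state, investment equals break-even investment: s·k^α = (n + δ)·k.
Dividing both sides by k: k^(1−α) = s / (n + δ).
k^0.65 = 0.30 / (0.010 + 0.038) = 0.30 / 0.048 = 6.2500
k* = 6.2500^(1/0.65) ≈ 16.7661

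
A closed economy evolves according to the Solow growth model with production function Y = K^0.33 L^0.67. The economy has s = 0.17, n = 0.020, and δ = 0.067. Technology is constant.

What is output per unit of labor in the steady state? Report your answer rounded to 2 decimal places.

At the steady state, Δk = 0, so s·k^α = (n + δ)·k.
Dividing both sides by k: k^(1−α) = s / (n + δ).
k^0.67 = 0.17 / (0.020 + 0.067) = 0.17 / 0.087 = 1.9540
k* = 1.9540^(1/0.67) ≈ 2.7178
y* = (k*)^α = 2.7178^0.33 ≈ 1.3909

y* = 1.39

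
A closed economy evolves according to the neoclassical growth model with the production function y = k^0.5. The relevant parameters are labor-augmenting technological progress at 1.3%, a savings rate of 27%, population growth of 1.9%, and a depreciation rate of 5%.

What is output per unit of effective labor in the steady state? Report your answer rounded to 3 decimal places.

y* ≈ 3.293

At the steady state, Δk = 0, so s·k^α = (n + g + δ)·k.
Rearranging, k^(1−α) = s / (n + g + δ).
k^0.5 = 0.27 / (0.019 + 0.013 + 0.050) = 0.27 / 0.082 = 3.2927
k* = 3.2927^(1/0.5) ≈ 10.8419
y* = (k*)^α = 10.8419^0.5 ≈ 3.2927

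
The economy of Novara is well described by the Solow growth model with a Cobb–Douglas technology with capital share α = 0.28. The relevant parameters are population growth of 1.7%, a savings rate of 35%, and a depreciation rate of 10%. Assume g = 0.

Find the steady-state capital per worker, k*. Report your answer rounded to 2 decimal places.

At the steady state, Δk = 0, so s·k^α = (n + δ)·k.
Rearranging, k^(1−α) = s / (n + δ).
k^0.72 = 0.35 / (0.017 + 0.100) = 0.35 / 0.117 = 2.9915
k* = 2.9915^(1/0.72) ≈ 4.5810

k* = 4.58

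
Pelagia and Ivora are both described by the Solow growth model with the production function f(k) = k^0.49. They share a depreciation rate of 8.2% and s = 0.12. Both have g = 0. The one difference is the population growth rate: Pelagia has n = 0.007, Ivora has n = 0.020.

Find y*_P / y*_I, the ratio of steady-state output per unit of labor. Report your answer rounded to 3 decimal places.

ratio ≈ 1.140

Steady-state y* = [s/(n + δ)]^(α/(1−α)), so the ratio is [ (s_P/(n + δ)_P) / (s_I/(n + δ)_I) ]^0.9608.
s_P/(n + δ)_P = 0.12/0.089 = 1.3483; s_I/(n + δ)_I = 0.12/0.102 = 1.1765.
Ratio = (1.3483/1.1765)^0.9608 = 1.1460^0.9608 ≈ 1.1399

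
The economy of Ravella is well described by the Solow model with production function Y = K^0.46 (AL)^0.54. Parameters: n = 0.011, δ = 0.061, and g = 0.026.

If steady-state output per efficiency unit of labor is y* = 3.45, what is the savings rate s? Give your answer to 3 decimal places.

s ≈ 0.419

Steady state requires s·f(k) = (n + g + δ)·k, i.e. s·k^α = (n + g + δ)·k.
Since y* = [s/(n + g + δ)]^(α/(1−α)), we have s/(n + g + δ) = (y*)^((1−α)/α) = 3.45^1.1739 = 4.2790.
Therefore s = 4.2790 × (n + g + δ) = 4.2790 × 0.098 = 0.4193.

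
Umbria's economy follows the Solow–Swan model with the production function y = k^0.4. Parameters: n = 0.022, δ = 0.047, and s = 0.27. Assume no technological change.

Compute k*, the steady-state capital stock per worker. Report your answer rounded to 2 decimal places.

k* ≈ 9.72

Steady state requires s·f(k) = (n + δ)·k, i.e. s·k^α = (n + δ)·k.
Rearranging, k^(1−α) = s / (n + δ).
k^0.6 = 0.27 / (0.022 + 0.047) = 0.27 / 0.069 = 3.9130
k* = 3.9130^(1/0.6) ≈ 9.7166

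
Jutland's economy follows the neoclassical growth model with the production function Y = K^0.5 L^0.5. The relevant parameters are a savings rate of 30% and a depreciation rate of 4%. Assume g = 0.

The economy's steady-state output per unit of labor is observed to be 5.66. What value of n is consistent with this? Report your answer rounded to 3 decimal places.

n ≈ 0.013

In steady state, investment equals break-even investment: s·k^α = (n + δ)·k.
Since y* = [s/(n + δ)]^(α/(1−α)), we have s/(n + δ) = (y*)^((1−α)/α) = 5.66^1 = 5.6600.
Therefore n + δ = s / 5.6600 = 0.30 / 5.6600 = 0.0530, so n = 0.0530 − 0.040 = 0.0130.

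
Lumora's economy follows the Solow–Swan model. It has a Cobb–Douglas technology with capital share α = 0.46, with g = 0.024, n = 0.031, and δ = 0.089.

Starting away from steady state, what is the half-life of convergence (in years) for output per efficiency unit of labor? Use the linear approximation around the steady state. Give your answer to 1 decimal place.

about 8.9 years

Near the steady state the convergence rate is λ = (1 − α)(n + g + δ).
λ = (1 − 0.46) × 0.144 = 0.54 × 0.144 = 0.07776
Half-life = ln 2 / λ = 0.6931 / 0.07776 ≈ 8.91 years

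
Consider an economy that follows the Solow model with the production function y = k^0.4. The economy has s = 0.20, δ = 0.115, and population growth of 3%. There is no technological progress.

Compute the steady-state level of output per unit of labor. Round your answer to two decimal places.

Steady state requires s·f(k) = (n + δ)·k, i.e. s·k^α = (n + δ)·k.
Dividing both sides by k: k^(1−α) = s / (n + δ).
k^0.6 = 0.20 / (0.030 + 0.115) = 0.20 / 0.145 = 1.3793
k* = 1.3793^(1/0.6) ≈ 1.7091
y* = (k*)^α = 1.7091^0.4 ≈ 1.2391

y* = 1.24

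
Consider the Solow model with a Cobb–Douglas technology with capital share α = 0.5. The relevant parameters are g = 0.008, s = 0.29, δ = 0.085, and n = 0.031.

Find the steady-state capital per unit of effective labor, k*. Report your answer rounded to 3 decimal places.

At the steady state, Δk = 0, so s·k^α = (n + g + δ)·k.
Dividing both sides by k: k^(1−α) = s / (n + g + δ).
k^0.5 = 0.29 / (0.031 + 0.008 + 0.085) = 0.29 / 0.124 = 2.3387
k* = 2.3387^(1/0.5) ≈ 5.4695

k* ≈ 5.470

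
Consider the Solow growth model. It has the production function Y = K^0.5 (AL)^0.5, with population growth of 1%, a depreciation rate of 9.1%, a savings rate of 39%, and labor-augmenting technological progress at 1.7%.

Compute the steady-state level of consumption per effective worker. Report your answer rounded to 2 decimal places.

Steady state requires s·f(k) = (n + g + δ)·k, i.e. s·k^α = (n + g + δ)·k.
Dividing both sides by k: k^(1−α) = s / (n + g + δ).
k^0.5 = 0.39 / (0.010 + 0.017 + 0.091) = 0.39 / 0.118 = 3.3051
k* = 3.3051^(1/0.5) ≈ 10.9237
y* = (k*)^α = 10.9237^0.5 ≈ 3.3051
c* = (1 − s)·y* = (1 − 0.39) × 3.3051 ≈ 2.0161

c* = 2.02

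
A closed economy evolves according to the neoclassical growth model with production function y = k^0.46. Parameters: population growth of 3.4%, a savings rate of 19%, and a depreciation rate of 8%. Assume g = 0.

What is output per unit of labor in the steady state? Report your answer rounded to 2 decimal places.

y* ≈ 1.55

Steady state requires s·f(k) = (n + δ)·k, i.e. s·k^α = (n + δ)·k.
Dividing both sides by k: k^(1−α) = s / (n + δ).
k^0.54 = 0.19 / (0.034 + 0.080) = 0.19 / 0.114 = 1.6667
k* = 1.6667^(1/0.54) ≈ 2.5754
y* = (k*)^α = 2.5754^0.46 ≈ 1.5452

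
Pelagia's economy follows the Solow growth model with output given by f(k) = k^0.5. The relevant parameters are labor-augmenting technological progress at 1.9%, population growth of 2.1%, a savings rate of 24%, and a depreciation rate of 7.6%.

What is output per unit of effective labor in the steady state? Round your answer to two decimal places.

In steady state, investment equals break-even investment: s·k^α = (n + g + δ)·k.
Dividing both sides by k: k^(1−α) = s / (n + g + δ).
k^0.5 = 0.24 / (0.021 + 0.019 + 0.076) = 0.24 / 0.116 = 2.0690
k* = 2.0690^(1/0.5) ≈ 4.2808
y* = (k*)^α = 4.2808^0.5 ≈ 2.0690

y* = 2.07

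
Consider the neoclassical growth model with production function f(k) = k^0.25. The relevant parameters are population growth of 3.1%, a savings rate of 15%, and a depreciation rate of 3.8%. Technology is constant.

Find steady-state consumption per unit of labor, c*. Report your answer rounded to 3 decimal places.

c* ≈ 1.101

Steady state requires s·f(k) = (n + δ)·k, i.e. s·k^α = (n + δ)·k.
Dividing both sides by k: k^(1−α) = s / (n + δ).
k^0.75 = 0.15 / (0.031 + 0.038) = 0.15 / 0.069 = 2.1739
k* = 2.1739^(1/0.75) ≈ 2.8161
y* = (k*)^α = 2.8161^0.25 ≈ 1.2954
c* = (1 − s)·y* = (1 − 0.15) × 1.2954 ≈ 1.1011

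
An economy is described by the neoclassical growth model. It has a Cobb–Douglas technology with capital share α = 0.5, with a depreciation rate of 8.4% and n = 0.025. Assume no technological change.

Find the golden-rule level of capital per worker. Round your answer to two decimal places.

The golden rule sets f'(k) = n + δ, i.e. α·k^(α−1) = n + δ.
So k^(1−α) = α / (n + δ) = 0.5 / 0.109 = 4.5872.
k_gold = 4.5872^(1/0.5) ≈ 21.0424

k_gold ≈ 21.04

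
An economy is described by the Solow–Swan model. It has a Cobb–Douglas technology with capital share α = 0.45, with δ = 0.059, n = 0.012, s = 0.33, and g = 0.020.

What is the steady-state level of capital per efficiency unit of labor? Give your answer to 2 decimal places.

In steady state, investment equals break-even investment: s·k^α = (n + g + δ)·k.
Rearranging, k^(1−α) = s / (n + g + δ).
k^0.55 = 0.33 / (0.012 + 0.020 + 0.059) = 0.33 / 0.091 = 3.6264
k* = 3.6264^(1/0.55) ≈ 10.4047

k* ≈ 10.40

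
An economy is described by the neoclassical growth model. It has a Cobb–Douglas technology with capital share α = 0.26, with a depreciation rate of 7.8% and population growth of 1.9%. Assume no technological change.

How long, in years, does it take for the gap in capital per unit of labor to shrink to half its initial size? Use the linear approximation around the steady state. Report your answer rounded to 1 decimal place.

about 9.7 years

Near the steady state the convergence rate is λ = (1 − α)(n + δ).
λ = (1 − 0.26) × 0.097 = 0.74 × 0.097 = 0.07178
Half-life = ln 2 / λ = 0.6931 / 0.07178 ≈ 9.66 years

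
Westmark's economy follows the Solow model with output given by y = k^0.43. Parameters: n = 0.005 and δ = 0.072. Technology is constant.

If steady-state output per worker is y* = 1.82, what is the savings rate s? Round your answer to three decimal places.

s ≈ 0.170

At the steady state, Δk = 0, so s·k^α = (n + δ)·k.
Since y* = [s/(n + δ)]^(α/(1−α)), we have s/(n + δ) = (y*)^((1−α)/α) = 1.82^1.3256 = 2.2118.
Therefore s = 2.2118 × (n + δ) = 2.2118 × 0.077 = 0.1703.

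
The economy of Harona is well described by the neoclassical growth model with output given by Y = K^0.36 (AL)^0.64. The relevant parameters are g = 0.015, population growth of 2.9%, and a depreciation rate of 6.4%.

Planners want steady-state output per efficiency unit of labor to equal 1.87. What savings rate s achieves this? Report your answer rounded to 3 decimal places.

In steady state, investment equals break-even investment: s·k^α = (n + g + δ)·k.
Since y* = [s/(n + g + δ)]^(α/(1−α)), we have s/(n + g + δ) = (y*)^((1−α)/α) = 1.87^1.7778 = 3.0428.
Therefore s = 3.0428 × (n + g + δ) = 3.0428 × 0.108 = 0.3286.

s ≈ 0.329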